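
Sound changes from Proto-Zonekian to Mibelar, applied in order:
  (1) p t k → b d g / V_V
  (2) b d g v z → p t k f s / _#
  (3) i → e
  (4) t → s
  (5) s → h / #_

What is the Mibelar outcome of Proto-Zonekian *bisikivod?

Mibelar: *bisikivod
  bisikivod → bisigivod   [intervocalic voicing]
  bisigivod → bisigivot   [final devoicing]
  bisigivot → besegevot   [vowel merger]
  besegevot → besegevos   [unconditioned shift]
  besegevos (rule 5 does not apply)
  giving Mibelar besegevos.

besegevos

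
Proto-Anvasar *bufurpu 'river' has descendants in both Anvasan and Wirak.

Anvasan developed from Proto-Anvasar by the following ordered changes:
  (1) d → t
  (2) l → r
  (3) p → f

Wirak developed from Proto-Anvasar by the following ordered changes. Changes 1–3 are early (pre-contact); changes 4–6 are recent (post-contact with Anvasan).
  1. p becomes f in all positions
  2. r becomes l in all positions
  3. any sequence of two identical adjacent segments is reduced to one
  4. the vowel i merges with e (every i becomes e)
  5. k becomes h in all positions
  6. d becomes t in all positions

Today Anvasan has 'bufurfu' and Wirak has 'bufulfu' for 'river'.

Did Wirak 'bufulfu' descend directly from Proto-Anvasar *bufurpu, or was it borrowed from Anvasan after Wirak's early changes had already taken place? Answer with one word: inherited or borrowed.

inherited

If inherited, *bufurpu would pass through all of Wirak's changes:
Wirak: *bufurpu
  bufurpu → bufurfu   [unconditioned shift]
  bufurfu → bufulfu   [unconditioned shift]
  bufulfu (rule 3 does not apply)
  bufulfu (rule 4 does not apply)
  bufulfu (rule 5 does not apply)
  bufulfu (rule 6 does not apply)
  giving Wirak bufulfu.
If borrowed from Anvasan 'bufurfu' after the early changes, it would undergo only the recent ones:
  rule 4 (vowel merger): no change (bufurfu)
  rule 5 (unconditioned shift): no change (bufurfu)
  rule 6 (unconditioned shift): no change (bufurfu)
  ⇒ as a loan: bufurfu
Wirak 'bufulfu' matches the inherited outcome exactly, so it is an inherited cognate, not a loan.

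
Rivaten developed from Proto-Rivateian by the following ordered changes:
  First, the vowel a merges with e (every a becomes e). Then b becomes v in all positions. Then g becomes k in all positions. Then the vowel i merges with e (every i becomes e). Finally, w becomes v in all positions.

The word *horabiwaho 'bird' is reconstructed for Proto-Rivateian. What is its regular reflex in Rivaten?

Rivaten: *horabiwaho
  horabiwaho → horebiweho   [vowel merger]
  horebiweho → horeviweho   [unconditioned shift]
  horeviweho (rule 3 does not apply)
  horeviweho → horeveweho   [vowel merger]
  horeveweho → horeveveho   [unconditioned shift]
  giving Rivaten horeveveho.

horeveveho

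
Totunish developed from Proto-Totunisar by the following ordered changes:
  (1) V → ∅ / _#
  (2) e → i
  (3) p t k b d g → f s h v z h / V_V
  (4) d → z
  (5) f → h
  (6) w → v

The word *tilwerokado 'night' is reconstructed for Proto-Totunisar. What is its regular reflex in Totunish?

tilvirohaz

Totunish: start from *tilwerokado.
  rule 1 (apocope): tilwerokado → tilwerokad
  rule 2 (vowel merger): tilwerokad → tilwirokad
  rule 3 (intervocalic lenition): tilwirokad → tilwirohad
  rule 4 (unconditioned shift): tilwirohad → tilwirohaz
  rule 5: no change — tilwirohaz
  rule 6 (unconditioned shift): tilwirohaz → tilvirohaz
  ⇒ Totunish tilvirohaz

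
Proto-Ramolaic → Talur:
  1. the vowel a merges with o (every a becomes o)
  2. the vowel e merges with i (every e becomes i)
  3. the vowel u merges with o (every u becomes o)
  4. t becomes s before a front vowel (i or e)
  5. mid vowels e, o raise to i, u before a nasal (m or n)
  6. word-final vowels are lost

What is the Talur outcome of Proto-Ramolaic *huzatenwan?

hozosinwun

Talur: *huzatenwan > huzotenwon > huzotinwon > hozotinwon > hozosinwon > hozosinwun  (by vowel merger, vowel merger, vowel merger, palatalisation, pre-nasal raising)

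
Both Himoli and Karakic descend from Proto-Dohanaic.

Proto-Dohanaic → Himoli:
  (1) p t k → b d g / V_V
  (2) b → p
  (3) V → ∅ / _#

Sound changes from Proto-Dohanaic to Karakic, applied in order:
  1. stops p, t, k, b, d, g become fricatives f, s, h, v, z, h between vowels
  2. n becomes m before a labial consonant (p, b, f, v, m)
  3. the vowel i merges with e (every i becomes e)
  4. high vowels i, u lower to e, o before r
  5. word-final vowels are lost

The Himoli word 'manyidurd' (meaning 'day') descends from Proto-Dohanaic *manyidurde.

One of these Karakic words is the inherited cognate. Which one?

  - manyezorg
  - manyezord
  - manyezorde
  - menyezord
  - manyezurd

Karakic: *manyidurde
  manyidurde → manyizurde   [intervocalic lenition]
  manyizurde (rule 2 does not apply)
  manyizurde → manyezurde   [vowel merger]
  manyezurde → manyezorde   [pre-rhotic lowering]
  manyezorde → manyezord   [apocope]
  giving Karakic manyezord.
The other candidates each miss or misapply at least one Karakic change.

manyezord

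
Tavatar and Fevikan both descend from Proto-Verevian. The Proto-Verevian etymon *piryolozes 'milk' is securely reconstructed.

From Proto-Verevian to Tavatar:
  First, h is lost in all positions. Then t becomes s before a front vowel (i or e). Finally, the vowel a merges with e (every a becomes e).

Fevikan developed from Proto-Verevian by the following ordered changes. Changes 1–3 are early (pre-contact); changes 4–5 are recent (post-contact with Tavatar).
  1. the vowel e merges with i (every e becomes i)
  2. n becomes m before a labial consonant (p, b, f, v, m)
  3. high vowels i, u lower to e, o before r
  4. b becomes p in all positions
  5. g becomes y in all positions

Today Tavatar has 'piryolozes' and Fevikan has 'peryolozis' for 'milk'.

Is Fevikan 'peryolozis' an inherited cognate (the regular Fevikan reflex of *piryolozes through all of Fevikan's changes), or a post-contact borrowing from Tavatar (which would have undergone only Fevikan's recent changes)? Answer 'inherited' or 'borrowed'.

inherited

If inherited, *piryolozes would pass through all of Fevikan's changes:
Fevikan: *piryolozes > piryolozis > peryolozis  (by vowel merger, pre-rhotic lowering)
If borrowed from Tavatar 'piryolozes' after the early changes, it would undergo only the recent ones:
  rule 4 (unconditioned shift): no change (piryolozes)
  rule 5 (unconditioned shift): no change (piryolozes)
  ⇒ as a loan: piryolozes
Fevikan 'peryolozis' matches the inherited outcome exactly, so it is an inherited cognate, not a loan.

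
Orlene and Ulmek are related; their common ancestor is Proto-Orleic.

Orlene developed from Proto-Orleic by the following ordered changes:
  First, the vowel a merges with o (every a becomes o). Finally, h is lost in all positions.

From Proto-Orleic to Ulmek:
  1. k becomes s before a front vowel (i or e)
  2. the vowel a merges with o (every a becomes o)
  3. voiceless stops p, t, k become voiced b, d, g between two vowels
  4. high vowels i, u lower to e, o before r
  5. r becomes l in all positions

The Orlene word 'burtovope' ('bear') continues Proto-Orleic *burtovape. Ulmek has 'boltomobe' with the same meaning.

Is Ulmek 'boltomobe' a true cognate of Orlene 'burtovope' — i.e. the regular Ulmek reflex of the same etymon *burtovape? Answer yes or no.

no

Derive the expected Ulmek reflex of *burtovape:
Ulmek: start from *burtovape.
  rule 1: no change — burtovape
  rule 2 (vowel merger): burtovape → burtovope
  rule 3 (intervocalic voicing): burtovope → burtovobe
  rule 4 (pre-rhotic lowering): burtovobe → bortovobe
  rule 5 (unconditioned shift): bortovobe → boltovobe
  ⇒ Ulmek boltovobe
The regular Ulmek reflex would be 'boltovobe', but the attested form is 'boltomobe'. The correspondence is irregular, so they are not cognates (the Ulmek form has a different source).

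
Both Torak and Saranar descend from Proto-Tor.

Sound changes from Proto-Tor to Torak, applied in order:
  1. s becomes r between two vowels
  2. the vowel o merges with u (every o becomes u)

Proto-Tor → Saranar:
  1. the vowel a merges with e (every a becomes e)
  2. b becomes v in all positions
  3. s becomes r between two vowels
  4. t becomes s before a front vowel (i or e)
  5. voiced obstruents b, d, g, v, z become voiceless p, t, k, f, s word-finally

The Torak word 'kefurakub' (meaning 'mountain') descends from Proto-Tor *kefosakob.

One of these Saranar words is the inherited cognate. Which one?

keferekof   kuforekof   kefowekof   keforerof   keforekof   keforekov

Saranar: *kefosakob
  kefosakob → kefosekob   [vowel merger]
  kefosekob → kefosekov   [unconditioned shift]
  kefosekov → keforekov   [rhotacism]
  keforekov (rule 4 does not apply)
  keforekov → keforekof   [final devoicing]
  giving Saranar keforekof.
Only 'keforekof' matches the regular Saranar development of *kefosakob.

keforekof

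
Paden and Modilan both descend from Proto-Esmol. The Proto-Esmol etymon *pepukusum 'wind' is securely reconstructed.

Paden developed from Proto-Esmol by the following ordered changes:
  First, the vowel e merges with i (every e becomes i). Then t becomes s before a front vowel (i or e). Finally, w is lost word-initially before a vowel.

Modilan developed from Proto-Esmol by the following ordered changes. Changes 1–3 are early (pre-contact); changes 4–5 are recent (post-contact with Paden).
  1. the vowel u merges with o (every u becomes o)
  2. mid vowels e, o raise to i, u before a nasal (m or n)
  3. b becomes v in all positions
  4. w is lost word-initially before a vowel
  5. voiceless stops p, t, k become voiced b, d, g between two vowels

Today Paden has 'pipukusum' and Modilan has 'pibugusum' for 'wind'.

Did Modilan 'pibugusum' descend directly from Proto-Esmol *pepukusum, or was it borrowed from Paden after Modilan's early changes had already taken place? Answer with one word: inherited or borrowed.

If inherited, *pepukusum would pass through all of Modilan's changes:
Modilan: *pepukusum > pepokosom > pepokosum > pebogosum  (by vowel merger, pre-nasal raising, intervocalic voicing)
If borrowed from Paden 'pipukusum' after the early changes, it would undergo only the recent ones:
  rule 4 (glide loss): no change (pipukusum)
  rule 5 (intervocalic voicing): pipukusum → pibugusum
  ⇒ as a loan: pibugusum
Modilan 'pibugusum' matches the loan outcome 'pibugusum', not the inherited 'pebogosum' — it skipped the early Modilan changes, so it was borrowed from Paden.

borrowed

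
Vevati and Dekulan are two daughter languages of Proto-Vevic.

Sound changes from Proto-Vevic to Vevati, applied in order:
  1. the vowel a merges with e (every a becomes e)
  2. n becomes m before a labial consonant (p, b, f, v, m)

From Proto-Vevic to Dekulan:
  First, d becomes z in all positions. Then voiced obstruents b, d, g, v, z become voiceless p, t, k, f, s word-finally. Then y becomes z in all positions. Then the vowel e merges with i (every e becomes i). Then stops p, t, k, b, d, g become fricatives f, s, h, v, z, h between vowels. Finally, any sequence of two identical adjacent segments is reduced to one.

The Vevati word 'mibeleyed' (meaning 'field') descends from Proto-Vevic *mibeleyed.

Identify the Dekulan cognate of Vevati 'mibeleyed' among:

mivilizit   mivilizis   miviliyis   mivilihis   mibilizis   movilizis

mivilizis

Dekulan: *mibeleyed > mibeleyez > mibeleyes > mibelezes > mibilizis > mivilizis  (by unconditioned shift, final devoicing, unconditioned shift, vowel merger, intervocalic lenition)
Among the options, 'mivilizis' alone shows every Dekulan change applied in order.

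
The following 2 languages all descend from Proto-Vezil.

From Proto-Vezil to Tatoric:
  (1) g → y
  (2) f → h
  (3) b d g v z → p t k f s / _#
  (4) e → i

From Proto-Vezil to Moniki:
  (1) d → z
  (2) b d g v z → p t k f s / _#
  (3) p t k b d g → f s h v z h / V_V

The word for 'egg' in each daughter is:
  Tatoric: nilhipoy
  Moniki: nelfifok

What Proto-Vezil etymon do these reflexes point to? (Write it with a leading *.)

Position 2: Tatoric has i, Moniki has e. Moniki preserves e here (none of its changes turn any other segment into e), so the proto-segment is *e.
Position 8: Tatoric has y, Moniki has k. Taking the neighbouring segments as reconstructed: Tatoric y could go back to *g or *y; Moniki k could go back to *k or *g — the one source consistent with every daughter is *g.
Continuing position by position gives *nelfipog; check it forward:
Tatoric: *nelfipog > nelfipoy > nelhipoy > nilhipoy  (by unconditioned shift, unconditioned shift, vowel merger)
Moniki: start from *nelfipog.
  rule 1: no change — nelfipog
  rule 2 (final devoicing): nelfipog → nelfipok
  rule 3 (intervocalic lenition): nelfipok → nelfifok
  ⇒ Moniki nelfifok
*nelfipog is the unique common source.

*nelfipog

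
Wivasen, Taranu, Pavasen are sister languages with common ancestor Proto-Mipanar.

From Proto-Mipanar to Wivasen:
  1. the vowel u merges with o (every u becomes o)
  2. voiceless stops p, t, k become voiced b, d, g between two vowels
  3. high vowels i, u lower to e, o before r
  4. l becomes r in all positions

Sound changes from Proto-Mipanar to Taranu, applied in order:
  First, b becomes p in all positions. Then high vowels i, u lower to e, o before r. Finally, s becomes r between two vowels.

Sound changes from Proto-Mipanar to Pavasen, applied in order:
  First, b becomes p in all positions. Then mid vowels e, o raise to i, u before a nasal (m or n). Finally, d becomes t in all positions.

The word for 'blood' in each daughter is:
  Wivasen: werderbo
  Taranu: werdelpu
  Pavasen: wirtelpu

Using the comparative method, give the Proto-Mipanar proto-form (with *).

*wirdelbu

Position 7: Wivasen has b, Taranu has p, Pavasen has p. Taking the neighbouring segments as reconstructed: Wivasen b can only go back to *b; Taranu p could go back to *p or *b; Pavasen p could go back to *p or *b — the one source consistent with every daughter is *b.
Position 6: Wivasen has r, Taranu has l, Pavasen has l. Taranu preserves l here (none of its changes turn any other segment into l), so the proto-segment is *l.
This points to *wirdelbu. Verify forward in each daughter:
Wivasen: start from *wirdelbu.
  rule 1 (vowel merger): wirdelbu → wirdelbo
  rule 2: no change — wirdelbo
  rule 3 (pre-rhotic lowering): wirdelbo → werdelbo
  rule 4 (unconditioned shift): werdelbo → werderbo
  ⇒ Wivasen werderbo
Taranu: *wirdelbu > wirdelpu > werdelpu  (by unconditioned shift, pre-rhotic lowering)
Pavasen: *wirdelbu
  wirdelbu → wirdelpu   [unconditioned shift]
  wirdelpu (rule 2 does not apply)
  wirdelpu → wirtelpu   [unconditioned shift]
  giving Pavasen wirtelpu.
No other proto-form is consistent with every reflex, so the reconstruction is *wirdelbu.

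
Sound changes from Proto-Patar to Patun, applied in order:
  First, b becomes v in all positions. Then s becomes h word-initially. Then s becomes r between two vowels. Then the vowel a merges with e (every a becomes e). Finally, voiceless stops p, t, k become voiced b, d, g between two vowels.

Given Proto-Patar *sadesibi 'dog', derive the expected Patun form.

hederivi

Patun: start from *sadesibi.
  rule 1 (unconditioned shift): sadesibi → sadesivi
  rule 2 (debuccalisation): sadesivi → hadesivi
  rule 3 (rhotacism): hadesivi → haderivi
  rule 4 (vowel merger): haderivi → hederivi
  rule 5: no change — hederivi
  ⇒ Patun hederivi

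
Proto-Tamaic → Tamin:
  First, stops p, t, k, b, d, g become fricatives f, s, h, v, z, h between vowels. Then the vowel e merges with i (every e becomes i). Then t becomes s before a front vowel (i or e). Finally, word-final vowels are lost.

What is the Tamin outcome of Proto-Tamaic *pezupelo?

Tamin: *pezupelo > pezufelo > pizufilo > pizufil  (by intervocalic lenition, vowel merger, apocope)

pizufil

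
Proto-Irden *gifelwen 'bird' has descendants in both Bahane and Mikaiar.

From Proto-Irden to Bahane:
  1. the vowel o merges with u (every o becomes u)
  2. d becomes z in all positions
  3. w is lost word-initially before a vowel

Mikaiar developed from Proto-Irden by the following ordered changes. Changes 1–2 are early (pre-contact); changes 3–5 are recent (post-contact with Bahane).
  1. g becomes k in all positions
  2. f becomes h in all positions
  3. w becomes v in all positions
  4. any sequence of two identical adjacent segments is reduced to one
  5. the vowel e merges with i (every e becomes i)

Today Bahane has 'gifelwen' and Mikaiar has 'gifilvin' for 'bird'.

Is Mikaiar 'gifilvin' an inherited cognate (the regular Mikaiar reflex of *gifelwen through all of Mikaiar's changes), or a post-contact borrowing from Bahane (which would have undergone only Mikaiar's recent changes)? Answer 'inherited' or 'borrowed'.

If inherited, *gifelwen would pass through all of Mikaiar's changes:
Mikaiar: *gifelwen > kifelwen > kihelwen > kihelven > kihilvin  (by unconditioned shift, unconditioned shift, unconditioned shift, vowel merger)
If borrowed from Bahane 'gifelwen' after the early changes, it would undergo only the recent ones:
  rule 3 (unconditioned shift): gifelwen → gifelven
  rule 4 (degemination): no change (gifelven)
  rule 5 (vowel merger): gifelven → gifilvin
  ⇒ as a loan: gifilvin
Mikaiar 'gifilvin' matches the loan outcome 'gifilvin', not the inherited 'kihilvin' — it skipped the early Mikaiar changes, so it was borrowed from Bahane.

borrowed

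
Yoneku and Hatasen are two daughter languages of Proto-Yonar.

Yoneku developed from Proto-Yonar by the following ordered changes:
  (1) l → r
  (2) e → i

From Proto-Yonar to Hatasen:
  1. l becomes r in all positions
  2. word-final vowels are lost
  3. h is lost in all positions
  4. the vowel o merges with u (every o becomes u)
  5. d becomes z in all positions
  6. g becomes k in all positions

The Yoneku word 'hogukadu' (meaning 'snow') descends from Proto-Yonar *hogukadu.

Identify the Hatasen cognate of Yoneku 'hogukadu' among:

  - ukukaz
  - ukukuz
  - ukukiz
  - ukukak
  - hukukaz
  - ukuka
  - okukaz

ukukaz

Hatasen: *hogukadu
  hogukadu (rule 1 does not apply)
  hogukadu → hogukad   [apocope]
  hogukad → ogukad   [h-loss]
  ogukad → ugukad   [vowel merger]
  ugukad → ugukaz   [unconditioned shift]
  ugukaz → ukukaz   [unconditioned shift]
  giving Hatasen ukukaz.
The other candidates each miss or misapply at least one Hatasen change.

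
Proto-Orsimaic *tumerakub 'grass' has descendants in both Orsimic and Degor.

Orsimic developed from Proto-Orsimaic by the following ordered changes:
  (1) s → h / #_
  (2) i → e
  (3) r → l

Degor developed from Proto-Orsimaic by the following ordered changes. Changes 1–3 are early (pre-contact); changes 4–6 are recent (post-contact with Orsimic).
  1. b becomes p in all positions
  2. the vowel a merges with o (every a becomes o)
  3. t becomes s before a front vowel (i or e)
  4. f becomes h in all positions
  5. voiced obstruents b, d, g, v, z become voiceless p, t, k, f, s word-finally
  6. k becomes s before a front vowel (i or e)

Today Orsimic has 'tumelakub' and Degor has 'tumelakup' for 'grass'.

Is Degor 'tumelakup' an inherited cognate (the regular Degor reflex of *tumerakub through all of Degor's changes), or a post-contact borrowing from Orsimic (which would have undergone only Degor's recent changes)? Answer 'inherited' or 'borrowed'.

If inherited, *tumerakub would pass through all of Degor's changes:
Degor: *tumerakub > tumerakup > tumerokup  (by unconditioned shift, vowel merger)
If borrowed from Orsimic 'tumelakub' after the early changes, it would undergo only the recent ones:
  rule 4 (unconditioned shift): no change (tumelakub)
  rule 5 (final devoicing): tumelakub → tumelakup
  rule 6 (palatalisation): no change (tumelakup)
  ⇒ as a loan: tumelakup
Degor 'tumelakup' matches the loan outcome 'tumelakup', not the inherited 'tumerokup' — it skipped the early Degor changes, so it was borrowed from Orsimic.

borrowed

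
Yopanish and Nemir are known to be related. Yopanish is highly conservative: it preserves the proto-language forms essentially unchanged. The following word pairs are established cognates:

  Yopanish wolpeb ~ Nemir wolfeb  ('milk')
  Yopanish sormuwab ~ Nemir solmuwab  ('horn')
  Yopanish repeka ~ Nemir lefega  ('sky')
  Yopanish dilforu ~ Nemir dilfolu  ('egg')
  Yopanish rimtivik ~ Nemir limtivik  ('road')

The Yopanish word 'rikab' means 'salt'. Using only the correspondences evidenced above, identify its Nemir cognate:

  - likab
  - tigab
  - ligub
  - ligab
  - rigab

rimtivik ~ limtivik — Yopanish r corresponds to Nemir l word-initially before a front vowel.
repeka ~ lefega — Yopanish k corresponds to Nemir g between vowels (before a back vowel).
Applying these to Yopanish 'rikab':
  rikab → likab   (r→l word-initially before a front vowel)
  likab → ligab   (k→g between vowels (before a back vowel))
So the Nemir cognate is 'ligab'.

ligab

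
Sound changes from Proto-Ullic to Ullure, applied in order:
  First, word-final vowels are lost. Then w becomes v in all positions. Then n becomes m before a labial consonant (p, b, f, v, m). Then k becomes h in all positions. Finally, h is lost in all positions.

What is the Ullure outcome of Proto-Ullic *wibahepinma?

Ullure: *wibahepinma
  wibahepinma → wibahepinm   [apocope]
  wibahepinm → vibahepinm   [unconditioned shift]
  vibahepinm → vibahepimm   [nasal place assimilation]
  vibahepimm (rule 4 does not apply)
  vibahepimm → vibaepimm   [h-loss]
  giving Ullure vibaepimm.

vibaepimm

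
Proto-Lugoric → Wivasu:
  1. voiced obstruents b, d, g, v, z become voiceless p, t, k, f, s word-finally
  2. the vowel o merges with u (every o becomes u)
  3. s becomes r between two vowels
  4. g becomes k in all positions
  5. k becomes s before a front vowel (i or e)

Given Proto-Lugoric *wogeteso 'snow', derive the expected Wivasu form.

Wivasu: *wogeteso
  wogeteso (rule 1 does not apply)
  wogeteso → wugetesu   [vowel merger]
  wugetesu → wugeteru   [rhotacism]
  wugeteru → wuketeru   [unconditioned shift]
  wuketeru → wuseteru   [palatalisation]
  giving Wivasu wuseteru.

wuseteru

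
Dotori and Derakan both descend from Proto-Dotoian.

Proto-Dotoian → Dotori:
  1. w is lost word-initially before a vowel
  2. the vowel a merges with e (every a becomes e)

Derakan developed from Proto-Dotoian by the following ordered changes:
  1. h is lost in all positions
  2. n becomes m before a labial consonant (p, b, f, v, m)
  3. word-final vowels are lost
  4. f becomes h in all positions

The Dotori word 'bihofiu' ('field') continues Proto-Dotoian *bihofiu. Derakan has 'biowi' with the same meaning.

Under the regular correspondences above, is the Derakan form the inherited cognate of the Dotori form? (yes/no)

Derive the expected Derakan reflex of *bihofiu:
Derakan: start from *bihofiu.
  rule 1 (h-loss): bihofiu → biofiu
  rule 2: no change — biofiu
  rule 3 (apocope): biofiu → biofi
  rule 4 (unconditioned shift): biofi → biohi
  ⇒ Derakan biohi
The regular Derakan reflex would be 'biohi', but the attested form is 'biowi'. The correspondence is irregular, so they are not cognates (the Derakan form has a different source).

no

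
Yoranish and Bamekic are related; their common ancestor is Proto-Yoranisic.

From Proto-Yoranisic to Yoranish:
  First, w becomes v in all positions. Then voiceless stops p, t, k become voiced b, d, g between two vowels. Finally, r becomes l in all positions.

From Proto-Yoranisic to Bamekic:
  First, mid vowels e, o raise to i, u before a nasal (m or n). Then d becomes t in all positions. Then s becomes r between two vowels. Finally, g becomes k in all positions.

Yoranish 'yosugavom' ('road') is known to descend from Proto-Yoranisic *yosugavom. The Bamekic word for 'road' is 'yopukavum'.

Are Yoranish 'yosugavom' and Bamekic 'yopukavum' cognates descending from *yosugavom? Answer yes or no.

Derive the expected Bamekic reflex of *yosugavom:
Bamekic: start from *yosugavom.
  rule 1 (pre-nasal raising): yosugavom → yosugavum
  rule 2: no change — yosugavum
  rule 3 (rhotacism): yosugavum → yorugavum
  rule 4 (unconditioned shift): yorugavum → yorukavum
  ⇒ Bamekic yorukavum
The regular Bamekic reflex would be 'yorukavum', but the attested form is 'yopukavum'. The correspondence is irregular, so they are not cognates (the Bamekic form has a different source).

no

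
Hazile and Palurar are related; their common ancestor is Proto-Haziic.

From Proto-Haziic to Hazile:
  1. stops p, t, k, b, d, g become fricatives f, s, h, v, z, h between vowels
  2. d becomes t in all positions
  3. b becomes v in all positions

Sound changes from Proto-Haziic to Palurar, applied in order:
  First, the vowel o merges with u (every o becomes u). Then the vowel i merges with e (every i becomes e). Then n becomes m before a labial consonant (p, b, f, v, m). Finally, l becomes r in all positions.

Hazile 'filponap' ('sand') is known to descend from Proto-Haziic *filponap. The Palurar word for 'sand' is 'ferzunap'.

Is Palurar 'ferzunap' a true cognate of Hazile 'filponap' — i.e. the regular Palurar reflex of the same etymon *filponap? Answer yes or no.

Derive the expected Palurar reflex of *filponap:
Palurar: *filponap
  filponap → filpunap   [vowel merger]
  filpunap → felpunap   [vowel merger]
  felpunap (rule 3 does not apply)
  felpunap → ferpunap   [unconditioned shift]
  giving Palurar ferpunap.
The regular Palurar reflex would be 'ferpunap', but the attested form is 'ferzunap'. The correspondence is irregular, so they are not cognates (the Palurar form has a different source).

no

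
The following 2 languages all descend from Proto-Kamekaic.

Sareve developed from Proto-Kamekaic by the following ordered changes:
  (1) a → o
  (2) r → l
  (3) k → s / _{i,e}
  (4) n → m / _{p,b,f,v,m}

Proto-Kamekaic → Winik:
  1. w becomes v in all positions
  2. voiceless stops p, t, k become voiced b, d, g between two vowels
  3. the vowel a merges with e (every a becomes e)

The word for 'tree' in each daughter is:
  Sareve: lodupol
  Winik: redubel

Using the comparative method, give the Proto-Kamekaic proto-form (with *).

*radupal

Position 2: Sareve has o, Winik has e. Taking the neighbouring segments as reconstructed: Sareve o could go back to *a or *o; Winik e could go back to *a or *e — the one source consistent with every daughter is *a.
Position 5: Sareve has p, Winik has b. Sareve preserves p here (none of its changes turn any other segment into p), so the proto-segment is *p.
Position 6: Sareve has o, Winik has e. Taking the neighbouring segments as reconstructed: Sareve o could go back to *a or *o; Winik e could go back to *a or *e — the one source consistent with every daughter is *a.
Continuing position by position gives *radupal; check it forward:
Sareve: start from *radupal.
  rule 1 (vowel merger): radupal → rodupol
  rule 2 (unconditioned shift): rodupol → lodupol
  rule 3: no change — lodupol
  rule 4: no change — lodupol
  ⇒ Sareve lodupol
Winik: start from *radupal.
  rule 1: no change — radupal
  rule 2 (intervocalic voicing): radupal → radubal
  rule 3 (vowel merger): radubal → redubel
  ⇒ Winik redubel
Only *radupal yields all of Sareve lodupol, Winik redubel.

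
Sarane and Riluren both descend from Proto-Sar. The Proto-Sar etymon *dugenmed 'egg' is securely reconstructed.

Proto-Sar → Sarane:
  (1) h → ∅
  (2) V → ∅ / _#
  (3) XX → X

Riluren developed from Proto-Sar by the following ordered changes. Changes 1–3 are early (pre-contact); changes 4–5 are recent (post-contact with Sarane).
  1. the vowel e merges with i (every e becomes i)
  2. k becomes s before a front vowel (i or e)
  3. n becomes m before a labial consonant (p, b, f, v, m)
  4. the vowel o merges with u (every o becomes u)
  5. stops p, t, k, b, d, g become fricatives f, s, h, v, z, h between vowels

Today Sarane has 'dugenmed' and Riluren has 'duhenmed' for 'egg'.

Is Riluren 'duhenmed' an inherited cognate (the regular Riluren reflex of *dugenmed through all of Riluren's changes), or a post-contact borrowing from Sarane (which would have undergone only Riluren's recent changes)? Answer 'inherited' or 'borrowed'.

borrowed

If inherited, *dugenmed would pass through all of Riluren's changes:
Riluren: *dugenmed > duginmid > dugimmid > duhimmid  (by vowel merger, nasal place assimilation, intervocalic lenition)
If borrowed from Sarane 'dugenmed' after the early changes, it would undergo only the recent ones:
  rule 4 (vowel merger): no change (dugenmed)
  rule 5 (intervocalic lenition): dugenmed → duhenmed
  ⇒ as a loan: duhenmed
Riluren 'duhenmed' matches the loan outcome 'duhenmed', not the inherited 'duhimmid' — it skipped the early Riluren changes, so it was borrowed from Sarane.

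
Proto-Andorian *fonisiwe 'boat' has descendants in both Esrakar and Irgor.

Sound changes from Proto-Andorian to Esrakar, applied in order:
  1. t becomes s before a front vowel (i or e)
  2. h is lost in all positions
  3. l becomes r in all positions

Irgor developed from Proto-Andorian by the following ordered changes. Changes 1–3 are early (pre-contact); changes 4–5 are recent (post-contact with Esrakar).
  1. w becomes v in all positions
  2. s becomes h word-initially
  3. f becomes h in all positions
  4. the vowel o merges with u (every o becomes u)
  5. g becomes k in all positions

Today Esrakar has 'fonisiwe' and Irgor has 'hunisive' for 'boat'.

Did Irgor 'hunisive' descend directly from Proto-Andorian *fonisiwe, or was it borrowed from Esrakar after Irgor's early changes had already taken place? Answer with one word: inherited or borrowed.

inherited

If inherited, *fonisiwe would pass through all of Irgor's changes:
Irgor: *fonisiwe > fonisive > honisive > hunisive  (by unconditioned shift, unconditioned shift, vowel merger)
If borrowed from Esrakar 'fonisiwe' after the early changes, it would undergo only the recent ones:
  rule 4 (vowel merger): fonisiwe → funisiwe
  rule 5 (unconditioned shift): no change (funisiwe)
  ⇒ as a loan: funisiwe
Irgor 'hunisive' matches the inherited outcome exactly, so it is an inherited cognate, not a loan.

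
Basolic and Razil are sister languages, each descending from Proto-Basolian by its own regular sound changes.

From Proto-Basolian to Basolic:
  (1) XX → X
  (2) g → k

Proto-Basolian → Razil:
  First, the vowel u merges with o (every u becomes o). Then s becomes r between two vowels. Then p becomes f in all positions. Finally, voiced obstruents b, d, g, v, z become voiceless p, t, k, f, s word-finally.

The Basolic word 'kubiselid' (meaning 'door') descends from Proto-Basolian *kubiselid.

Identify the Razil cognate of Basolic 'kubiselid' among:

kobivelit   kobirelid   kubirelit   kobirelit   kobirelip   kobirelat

kobirelit

Razil: start from *kubiselid.
  rule 1 (vowel merger): kubiselid → kobiselid
  rule 2 (rhotacism): kobiselid → kobirelid
  rule 3: no change — kobirelid
  rule 4 (final devoicing): kobirelid → kobirelit
  ⇒ Razil kobirelit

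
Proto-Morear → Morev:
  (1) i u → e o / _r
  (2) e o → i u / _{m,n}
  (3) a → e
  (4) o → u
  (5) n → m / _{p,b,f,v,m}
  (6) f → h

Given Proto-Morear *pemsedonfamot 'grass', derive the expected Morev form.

pimsedumhemut

Morev: *pemsedonfamot > pimsedunfamot > pimsedunfemot > pimsedunfemut > pimsedumfemut > pimsedumhemut  (by pre-nasal raising, vowel merger, vowel merger, nasal place assimilation, unconditioned shift)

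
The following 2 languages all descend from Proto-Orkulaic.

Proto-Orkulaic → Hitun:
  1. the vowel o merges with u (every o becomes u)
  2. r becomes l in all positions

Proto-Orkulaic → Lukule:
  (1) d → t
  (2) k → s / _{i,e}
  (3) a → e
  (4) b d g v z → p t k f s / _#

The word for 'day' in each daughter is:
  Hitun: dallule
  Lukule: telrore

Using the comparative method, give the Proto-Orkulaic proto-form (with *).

Position 5: Hitun has u, Lukule has o. Lukule preserves o here (none of its changes turn any other segment into o), so the proto-segment is *o.
Position 1: Hitun has d, Lukule has t. Hitun preserves d here (none of its changes turn any other segment into d), so the proto-segment is *d.
Continuing position by position gives *dalrore; check it forward:
Hitun: start from *dalrore.
  rule 1 (vowel merger): dalrore → dalrure
  rule 2 (unconditioned shift): dalrure → dallule
  ⇒ Hitun dallule
Lukule: *dalrore
  dalrore → talrore   [unconditioned shift]
  talrore (rule 2 does not apply)
  talrore → telrore   [vowel merger]
  telrore (rule 4 does not apply)
  giving Lukule telrore.
*dalrore is the unique common source.

*dalrore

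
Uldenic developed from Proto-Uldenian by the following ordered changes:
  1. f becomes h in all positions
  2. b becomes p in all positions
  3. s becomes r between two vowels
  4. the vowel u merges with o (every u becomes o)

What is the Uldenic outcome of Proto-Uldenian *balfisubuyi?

Uldenic: start from *balfisubuyi.
  rule 1 (unconditioned shift): balfisubuyi → balhisubuyi
  rule 2 (unconditioned shift): balhisubuyi → palhisupuyi
  rule 3 (rhotacism): palhisupuyi → palhirupuyi
  rule 4 (vowel merger): palhirupuyi → palhiropoyi
  ⇒ Uldenic palhiropoyi

palhiropoyi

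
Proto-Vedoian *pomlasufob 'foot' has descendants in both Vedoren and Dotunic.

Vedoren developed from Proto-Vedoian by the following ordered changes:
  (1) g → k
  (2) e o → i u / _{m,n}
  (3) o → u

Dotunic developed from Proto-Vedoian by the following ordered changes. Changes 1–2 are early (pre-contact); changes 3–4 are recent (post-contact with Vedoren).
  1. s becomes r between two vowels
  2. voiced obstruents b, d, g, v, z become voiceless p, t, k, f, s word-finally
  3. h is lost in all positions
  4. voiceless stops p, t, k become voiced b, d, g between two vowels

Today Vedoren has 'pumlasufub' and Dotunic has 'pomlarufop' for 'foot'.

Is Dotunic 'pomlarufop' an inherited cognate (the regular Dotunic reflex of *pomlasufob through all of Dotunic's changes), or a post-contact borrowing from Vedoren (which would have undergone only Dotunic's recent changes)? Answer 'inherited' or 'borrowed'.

inherited

If inherited, *pomlasufob would pass through all of Dotunic's changes:
Dotunic: *pomlasufob
  pomlasufob → pomlarufob   [rhotacism]
  pomlarufob → pomlarufop   [final devoicing]
  pomlarufop (rule 3 does not apply)
  pomlarufop (rule 4 does not apply)
  giving Dotunic pomlarufop.
If borrowed from Vedoren 'pumlasufub' after the early changes, it would undergo only the recent ones:
  rule 3 (h-loss): no change (pumlasufub)
  rule 4 (intervocalic voicing): no change (pumlasufub)
  ⇒ as a loan: pumlasufub
Dotunic 'pomlarufop' matches the inherited outcome exactly, so it is an inherited cognate, not a loan.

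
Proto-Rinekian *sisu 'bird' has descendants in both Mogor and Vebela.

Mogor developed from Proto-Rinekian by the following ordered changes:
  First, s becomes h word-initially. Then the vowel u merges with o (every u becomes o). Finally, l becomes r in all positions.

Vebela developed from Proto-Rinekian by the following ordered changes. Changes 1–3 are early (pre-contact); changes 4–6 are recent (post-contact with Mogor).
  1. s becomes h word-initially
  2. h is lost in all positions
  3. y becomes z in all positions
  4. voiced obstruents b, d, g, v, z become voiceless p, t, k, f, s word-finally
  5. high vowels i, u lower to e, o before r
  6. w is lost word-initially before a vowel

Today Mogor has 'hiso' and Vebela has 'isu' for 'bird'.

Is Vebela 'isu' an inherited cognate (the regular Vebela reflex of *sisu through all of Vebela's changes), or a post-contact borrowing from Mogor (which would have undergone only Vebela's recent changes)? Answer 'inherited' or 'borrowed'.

inherited

If inherited, *sisu would pass through all of Vebela's changes:
Vebela: start from *sisu.
  rule 1 (debuccalisation): sisu → hisu
  rule 2 (h-loss): hisu → isu
  rule 3: no change — isu
  rule 4: no change — isu
  rule 5: no change — isu
  rule 6: no change — isu
  ⇒ Vebela isu
If borrowed from Mogor 'hiso' after the early changes, it would undergo only the recent ones:
  rule 4 (final devoicing): no change (hiso)
  rule 5 (pre-rhotic lowering): no change (hiso)
  rule 6 (glide loss): no change (hiso)
  ⇒ as a loan: hiso
Vebela 'isu' matches the inherited outcome exactly, so it is an inherited cognate, not a loan.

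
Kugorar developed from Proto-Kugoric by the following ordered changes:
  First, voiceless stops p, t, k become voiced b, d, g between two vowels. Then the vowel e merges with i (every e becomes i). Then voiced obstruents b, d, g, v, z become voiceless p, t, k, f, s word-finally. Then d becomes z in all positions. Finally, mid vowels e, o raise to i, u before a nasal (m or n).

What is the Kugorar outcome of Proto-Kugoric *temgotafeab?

Kugorar: start from *temgotafeab.
  rule 1 (intervocalic voicing): temgotafeab → temgodafeab
  rule 2 (vowel merger): temgodafeab → timgodafiab
  rule 3 (final devoicing): timgodafiab → timgodafiap
  rule 4 (unconditioned shift): timgodafiap → timgozafiap
  rule 5: no change — timgozafiap
  ⇒ Kugorar timgozafiap

timgozafiap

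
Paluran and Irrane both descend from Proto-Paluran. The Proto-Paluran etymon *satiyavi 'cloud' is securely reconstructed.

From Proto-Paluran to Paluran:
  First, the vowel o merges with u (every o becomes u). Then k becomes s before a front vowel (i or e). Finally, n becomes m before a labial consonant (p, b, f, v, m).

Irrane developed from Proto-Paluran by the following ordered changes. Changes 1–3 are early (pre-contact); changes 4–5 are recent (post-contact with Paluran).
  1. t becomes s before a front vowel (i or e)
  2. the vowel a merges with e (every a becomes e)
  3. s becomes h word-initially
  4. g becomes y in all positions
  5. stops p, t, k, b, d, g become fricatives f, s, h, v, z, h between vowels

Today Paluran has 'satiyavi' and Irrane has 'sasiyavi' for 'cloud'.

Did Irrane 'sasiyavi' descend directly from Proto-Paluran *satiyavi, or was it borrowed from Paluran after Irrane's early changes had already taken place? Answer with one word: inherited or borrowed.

If inherited, *satiyavi would pass through all of Irrane's changes:
Irrane: *satiyavi
  satiyavi → sasiyavi   [palatalisation]
  sasiyavi → sesiyevi   [vowel merger]
  sesiyevi → hesiyevi   [debuccalisation]
  hesiyevi (rule 4 does not apply)
  hesiyevi (rule 5 does not apply)
  giving Irrane hesiyevi.
If borrowed from Paluran 'satiyavi' after the early changes, it would undergo only the recent ones:
  rule 4 (unconditioned shift): no change (satiyavi)
  rule 5 (intervocalic lenition): satiyavi → sasiyavi
  ⇒ as a loan: sasiyavi
Irrane 'sasiyavi' matches the loan outcome 'sasiyavi', not the inherited 'hesiyevi' — it skipped the early Irrane changes, so it was borrowed from Paluran.

borrowed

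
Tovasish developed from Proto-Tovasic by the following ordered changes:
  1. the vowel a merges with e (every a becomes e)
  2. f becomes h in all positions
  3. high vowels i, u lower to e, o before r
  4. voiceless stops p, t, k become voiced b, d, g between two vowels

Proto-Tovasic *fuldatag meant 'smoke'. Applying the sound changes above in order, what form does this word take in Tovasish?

huldedeg

Tovasish: *fuldatag > fuldeteg > huldeteg > huldedeg  (by vowel merger, unconditioned shift, intervocalic voicing)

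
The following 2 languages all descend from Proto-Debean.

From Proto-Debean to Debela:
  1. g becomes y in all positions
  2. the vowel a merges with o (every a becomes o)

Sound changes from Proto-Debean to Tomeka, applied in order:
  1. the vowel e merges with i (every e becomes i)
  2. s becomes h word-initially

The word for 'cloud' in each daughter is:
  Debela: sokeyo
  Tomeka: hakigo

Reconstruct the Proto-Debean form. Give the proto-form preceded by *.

Position 1: Debela has s, Tomeka has h. Debela preserves s here (none of its changes turn any other segment into s), so the proto-segment is *s.
Position 5: Debela has y, Tomeka has g. Tomeka preserves g here (none of its changes turn any other segment into g), so the proto-segment is *g.
Position 2: Debela has o, Tomeka has a. Tomeka preserves a here (none of its changes turn any other segment into a), so the proto-segment is *a.
This points to *sakego. Verify forward in each daughter:
Debela: *sakego > sakeyo > sokeyo  (by unconditioned shift, vowel merger)
Tomeka: start from *sakego.
  rule 1 (vowel merger): sakego → sakigo
  rule 2 (debuccalisation): sakigo → hakigo
  ⇒ Tomeka hakigo
No other proto-form is consistent with every reflex, so the reconstruction is *sakego.

*sakego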